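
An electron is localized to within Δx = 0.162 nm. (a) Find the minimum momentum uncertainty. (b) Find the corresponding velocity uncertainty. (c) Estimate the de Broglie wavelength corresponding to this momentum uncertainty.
(a) Δp_min = 3.255 × 10^-25 kg·m/s
(b) Δv_min = 357.308 km/s
(c) λ_dB = 2.036 nm

Step-by-step:

(a) From the uncertainty principle:
Δp_min = ℏ/(2Δx) = (1.055e-34 J·s)/(2 × 1.620e-10 m) = 3.255e-25 kg·m/s

(b) The velocity uncertainty:
Δv = Δp/m = (3.255e-25 kg·m/s)/(9.109e-31 kg) = 3.573e+05 m/s = 357.308 km/s

(c) The de Broglie wavelength for this momentum:
λ = h/p = (6.626e-34 J·s)/(3.255e-25 kg·m/s) = 2.036e-09 m = 2.036 nm

Note: The de Broglie wavelength is comparable to the localization size, as expected from wave-particle duality.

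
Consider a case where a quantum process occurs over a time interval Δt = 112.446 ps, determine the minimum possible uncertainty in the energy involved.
2.927 μeV

Using the energy-time uncertainty principle:
ΔEΔt ≥ ℏ/2

The minimum uncertainty in energy is:
ΔE_min = ℏ/(2Δt)
ΔE_min = (1.055e-34 J·s) / (2 × 1.124e-10 s)
ΔE_min = 4.689e-25 J = 2.927 μeV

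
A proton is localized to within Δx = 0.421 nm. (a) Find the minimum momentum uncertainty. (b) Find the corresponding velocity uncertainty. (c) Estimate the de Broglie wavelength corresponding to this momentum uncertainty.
(a) Δp_min = 1.252 × 10^-25 kg·m/s
(b) Δv_min = 74.880 m/s
(c) λ_dB = 5.290 nm

Step-by-step:

(a) From the uncertainty principle:
Δp_min = ℏ/(2Δx) = (1.055e-34 J·s)/(2 × 4.210e-10 m) = 1.252e-25 kg·m/s

(b) The velocity uncertainty:
Δv = Δp/m = (1.252e-25 kg·m/s)/(1.673e-27 kg) = 7.488e+01 m/s = 74.880 m/s

(c) The de Broglie wavelength for this momentum:
λ = h/p = (6.626e-34 J·s)/(1.252e-25 kg·m/s) = 5.290e-09 m = 5.290 nm

Note: The de Broglie wavelength is comparable to the localization size, as expected from wave-particle duality.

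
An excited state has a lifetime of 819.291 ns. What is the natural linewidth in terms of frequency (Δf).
97.130 kHz

Using the energy-time uncertainty principle and E = hf:
ΔEΔt ≥ ℏ/2
hΔf·Δt ≥ ℏ/2

The minimum frequency uncertainty is:
Δf = ℏ/(2hτ) = 1/(4πτ)
Δf = 1/(4π × 8.193e-07 s)
Δf = 9.713e+04 Hz = 97.130 kHz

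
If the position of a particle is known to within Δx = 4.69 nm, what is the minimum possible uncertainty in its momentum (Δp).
1.124 × 10^-26 kg·m/s

Using the Heisenberg uncertainty principle:
ΔxΔp ≥ ℏ/2

The minimum uncertainty in momentum is:
Δp_min = ℏ/(2Δx)
Δp_min = (1.055e-34 J·s) / (2 × 4.690e-09 m)
Δp_min = 1.124e-26 kg·m/s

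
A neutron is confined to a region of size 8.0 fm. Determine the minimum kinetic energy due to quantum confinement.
80.942 keV

Using the uncertainty principle:

1. Position uncertainty: Δx ≈ 8.000e-15 m
2. Minimum momentum uncertainty: Δp = ℏ/(2Δx) = 6.591e-21 kg·m/s
3. Minimum kinetic energy:
   KE = (Δp)²/(2m) = (6.591e-21)²/(2 × 1.675e-27 kg)
   KE = 1.297e-14 J = 80.942 keV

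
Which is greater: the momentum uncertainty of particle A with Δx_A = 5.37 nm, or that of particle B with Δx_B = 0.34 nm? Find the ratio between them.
Particle B has the larger minimum momentum uncertainty, by a factor of 15.79.

For each particle, the minimum momentum uncertainty is Δp_min = ℏ/(2Δx):

Particle A: Δp_A = ℏ/(2×5.370e-09 m) = 9.819e-27 kg·m/s
Particle B: Δp_B = ℏ/(2×3.400e-10 m) = 1.551e-25 kg·m/s

Ratio: Δp_B/Δp_A = 15.79

Since Δp_min ∝ 1/Δx, the particle with smaller position uncertainty (B) has larger momentum uncertainty.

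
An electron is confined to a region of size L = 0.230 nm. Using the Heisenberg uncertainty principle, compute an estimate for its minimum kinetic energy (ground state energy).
180.056 meV

Using the uncertainty principle to estimate ground state energy:

1. The position uncertainty is approximately the confinement size:
   Δx ≈ L = 2.300e-10 m

2. From ΔxΔp ≥ ℏ/2, the minimum momentum uncertainty is:
   Δp ≈ ℏ/(2L) = 2.293e-25 kg·m/s

3. The kinetic energy is approximately:
   KE ≈ (Δp)²/(2m) = (2.293e-25)²/(2 × 9.109e-31 kg)
   KE ≈ 2.885e-20 J = 180.056 meV

This is an order-of-magnitude estimate of the ground state energy.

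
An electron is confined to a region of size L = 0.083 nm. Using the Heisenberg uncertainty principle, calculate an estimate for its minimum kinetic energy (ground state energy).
1.383 eV

Using the uncertainty principle to estimate ground state energy:

1. The position uncertainty is approximately the confinement size:
   Δx ≈ L = 8.300e-11 m

2. From ΔxΔp ≥ ℏ/2, the minimum momentum uncertainty is:
   Δp ≈ ℏ/(2L) = 6.353e-25 kg·m/s

3. The kinetic energy is approximately:
   KE ≈ (Δp)²/(2m) = (6.353e-25)²/(2 × 9.109e-31 kg)
   KE ≈ 2.215e-19 J = 1.383 eV

This is an order-of-magnitude estimate of the ground state energy.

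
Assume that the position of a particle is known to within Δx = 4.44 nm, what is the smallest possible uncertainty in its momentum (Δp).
1.188 × 10^-26 kg·m/s

Using the Heisenberg uncertainty principle:
ΔxΔp ≥ ℏ/2

The minimum uncertainty in momentum is:
Δp_min = ℏ/(2Δx)
Δp_min = (1.055e-34 J·s) / (2 × 4.440e-09 m)
Δp_min = 1.188e-26 kg·m/s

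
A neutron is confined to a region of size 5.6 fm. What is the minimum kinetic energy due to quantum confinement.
165.189 keV

Using the uncertainty principle:

1. Position uncertainty: Δx ≈ 5.600e-15 m
2. Minimum momentum uncertainty: Δp = ℏ/(2Δx) = 9.416e-21 kg·m/s
3. Minimum kinetic energy:
   KE = (Δp)²/(2m) = (9.416e-21)²/(2 × 1.675e-27 kg)
   KE = 2.647e-14 J = 165.189 keV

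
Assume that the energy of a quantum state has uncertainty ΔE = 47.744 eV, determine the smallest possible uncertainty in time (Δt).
6.893 as

Using the energy-time uncertainty principle:
ΔEΔt ≥ ℏ/2

The minimum uncertainty in time is:
Δt_min = ℏ/(2ΔE)
Δt_min = (1.055e-34 J·s) / (2 × 7.649e-18 J)
Δt_min = 6.893e-18 s = 6.893 as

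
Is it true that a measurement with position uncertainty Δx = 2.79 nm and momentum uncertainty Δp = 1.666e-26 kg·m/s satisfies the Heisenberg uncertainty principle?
No, it violates the uncertainty principle (impossible measurement).

Calculate the product ΔxΔp:
ΔxΔp = (2.790e-09 m) × (1.666e-26 kg·m/s)
ΔxΔp = 4.648e-35 J·s

Compare to the minimum allowed value ℏ/2:
ℏ/2 = 5.273e-35 J·s

Since ΔxΔp = 4.648e-35 J·s < 5.273e-35 J·s = ℏ/2,
the measurement violates the uncertainty principle.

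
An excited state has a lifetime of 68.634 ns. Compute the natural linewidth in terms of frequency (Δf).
1.159 MHz

Using the energy-time uncertainty principle and E = hf:
ΔEΔt ≥ ℏ/2
hΔf·Δt ≥ ℏ/2

The minimum frequency uncertainty is:
Δf = ℏ/(2hτ) = 1/(4πτ)
Δf = 1/(4π × 6.863e-08 s)
Δf = 1.159e+06 Hz = 1.159 MHz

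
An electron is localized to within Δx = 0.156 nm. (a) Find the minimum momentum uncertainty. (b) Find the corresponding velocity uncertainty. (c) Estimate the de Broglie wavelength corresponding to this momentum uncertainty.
(a) Δp_min = 3.380 × 10^-25 kg·m/s
(b) Δv_min = 371.050 km/s
(c) λ_dB = 1.960 nm

Step-by-step:

(a) From the uncertainty principle:
Δp_min = ℏ/(2Δx) = (1.055e-34 J·s)/(2 × 1.560e-10 m) = 3.380e-25 kg·m/s

(b) The velocity uncertainty:
Δv = Δp/m = (3.380e-25 kg·m/s)/(9.109e-31 kg) = 3.711e+05 m/s = 371.050 km/s

(c) The de Broglie wavelength for this momentum:
λ = h/p = (6.626e-34 J·s)/(3.380e-25 kg·m/s) = 1.960e-09 m = 1.960 nm

Note: The de Broglie wavelength is comparable to the localization size, as expected from wave-particle duality.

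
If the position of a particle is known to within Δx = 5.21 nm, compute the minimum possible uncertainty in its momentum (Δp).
1.012 × 10^-26 kg·m/s

Using the Heisenberg uncertainty principle:
ΔxΔp ≥ ℏ/2

The minimum uncertainty in momentum is:
Δp_min = ℏ/(2Δx)
Δp_min = (1.055e-34 J·s) / (2 × 5.210e-09 m)
Δp_min = 1.012e-26 kg·m/s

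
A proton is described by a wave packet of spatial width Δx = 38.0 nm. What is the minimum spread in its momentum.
1.388 × 10^-27 kg·m/s

For a wave packet, the spatial width Δx and momentum spread Δp are related by the uncertainty principle:
ΔxΔp ≥ ℏ/2

The minimum momentum spread is:
Δp_min = ℏ/(2Δx)
Δp_min = (1.055e-34 J·s) / (2 × 3.800e-08 m)
Δp_min = 1.388e-27 kg·m/s

A wave packet cannot have both a well-defined position and well-defined momentum.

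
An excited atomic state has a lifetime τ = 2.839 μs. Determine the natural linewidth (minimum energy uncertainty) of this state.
115.923 peV

Using the energy-time uncertainty principle:
ΔEΔt ≥ ℏ/2

The lifetime τ represents the time uncertainty Δt.
The natural linewidth (minimum energy uncertainty) is:

ΔE = ℏ/(2τ)
ΔE = (1.055e-34 J·s) / (2 × 2.839e-06 s)
ΔE = 1.857e-29 J = 115.923 peV

This natural linewidth limits the precision of spectroscopic measurements.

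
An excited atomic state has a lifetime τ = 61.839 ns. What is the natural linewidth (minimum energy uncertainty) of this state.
5.322 neV

Using the energy-time uncertainty principle:
ΔEΔt ≥ ℏ/2

The lifetime τ represents the time uncertainty Δt.
The natural linewidth (minimum energy uncertainty) is:

ΔE = ℏ/(2τ)
ΔE = (1.055e-34 J·s) / (2 × 6.184e-08 s)
ΔE = 8.527e-28 J = 5.322 neV

This natural linewidth limits the precision of spectroscopic measurements.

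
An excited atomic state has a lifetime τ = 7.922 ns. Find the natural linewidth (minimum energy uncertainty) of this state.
41.543 neV

Using the energy-time uncertainty principle:
ΔEΔt ≥ ℏ/2

The lifetime τ represents the time uncertainty Δt.
The natural linewidth (minimum energy uncertainty) is:

ΔE = ℏ/(2τ)
ΔE = (1.055e-34 J·s) / (2 × 7.922e-09 s)
ΔE = 6.656e-27 J = 41.543 neV

This natural linewidth limits the precision of spectroscopic measurements.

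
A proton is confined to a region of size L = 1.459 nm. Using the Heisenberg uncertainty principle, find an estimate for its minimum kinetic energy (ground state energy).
2.437 μeV

Using the uncertainty principle to estimate ground state energy:

1. The position uncertainty is approximately the confinement size:
   Δx ≈ L = 1.459e-09 m

2. From ΔxΔp ≥ ℏ/2, the minimum momentum uncertainty is:
   Δp ≈ ℏ/(2L) = 3.614e-26 kg·m/s

3. The kinetic energy is approximately:
   KE ≈ (Δp)²/(2m) = (3.614e-26)²/(2 × 1.673e-27 kg)
   KE ≈ 3.904e-25 J = 2.437 μeV

This is an order-of-magnitude estimate of the ground state energy.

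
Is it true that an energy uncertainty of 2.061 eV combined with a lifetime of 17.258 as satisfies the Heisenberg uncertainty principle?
No, it violates the uncertainty relation.

Calculate the product ΔEΔt:
ΔE = 2.061 eV = 3.302e-19 J
ΔEΔt = (3.302e-19 J) × (1.726e-17 s)
ΔEΔt = 5.699e-36 J·s

Compare to the minimum allowed value ℏ/2:
ℏ/2 = 5.273e-35 J·s

Since ΔEΔt = 5.699e-36 J·s < 5.273e-35 J·s = ℏ/2,
this violates the uncertainty relation.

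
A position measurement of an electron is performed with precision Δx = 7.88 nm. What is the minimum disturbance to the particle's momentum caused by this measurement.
6.691 × 10^-27 kg·m/s

The uncertainty principle implies that measuring position disturbs momentum:
ΔxΔp ≥ ℏ/2

When we measure position with precision Δx, we necessarily introduce a momentum uncertainty:
Δp ≥ ℏ/(2Δx)
Δp_min = (1.055e-34 J·s) / (2 × 7.880e-09 m)
Δp_min = 6.691e-27 kg·m/s

The more precisely we measure position, the greater the momentum disturbance.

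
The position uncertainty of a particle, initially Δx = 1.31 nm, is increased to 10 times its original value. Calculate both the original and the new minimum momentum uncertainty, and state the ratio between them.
Original Δp_min = 4.025 × 10^-26 kg·m/s; new Δp'_min = 4.025 × 10^-27 kg·m/s; ratio Δp'_min/Δp_min = 1/10.

From the uncertainty principle ΔxΔp ≥ ℏ/2, the minimum momentum uncertainty is Δp_min = ℏ/(2Δx).

Original (Δx = 1.31 nm = 1.310e-09 m):
Δp_min = (1.055e-34 J·s)/(2 × 1.310e-09 m) = 4.025e-26 kg·m/s

When Δx → 10Δx:
Δp'_min = ℏ/(2 × 10Δx) = (1/10) × ℏ/(2Δx) = (1/10) × Δp_min
Δp'_min = 1/10 × 4.025e-26 kg·m/s = 4.025e-27 kg·m/s

Since Δp_min ∝ 1/Δx, when Δx is increased to 10 times its original value, Δp_min decreases to 1/10 of its original value.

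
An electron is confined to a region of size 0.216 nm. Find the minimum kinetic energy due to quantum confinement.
204.153 meV

Using the uncertainty principle:

1. Position uncertainty: Δx ≈ 2.160e-10 m
2. Minimum momentum uncertainty: Δp = ℏ/(2Δx) = 2.441e-25 kg·m/s
3. Minimum kinetic energy:
   KE = (Δp)²/(2m) = (2.441e-25)²/(2 × 9.109e-31 kg)
   KE = 3.271e-20 J = 204.153 meV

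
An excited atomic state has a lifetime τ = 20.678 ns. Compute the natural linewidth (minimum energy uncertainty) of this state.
15.916 neV

Using the energy-time uncertainty principle:
ΔEΔt ≥ ℏ/2

The lifetime τ represents the time uncertainty Δt.
The natural linewidth (minimum energy uncertainty) is:

ΔE = ℏ/(2τ)
ΔE = (1.055e-34 J·s) / (2 × 2.068e-08 s)
ΔE = 2.550e-27 J = 15.916 neV

This natural linewidth limits the precision of spectroscopic measurements.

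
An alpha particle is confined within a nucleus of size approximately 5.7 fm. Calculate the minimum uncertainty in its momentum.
9.251 × 10^-21 kg·m/s

Using the Heisenberg uncertainty principle:
ΔxΔp ≥ ℏ/2

With Δx ≈ L = 5.700e-15 m (the confinement size):
Δp_min = ℏ/(2Δx)
Δp_min = (1.055e-34 J·s) / (2 × 5.700e-15 m)
Δp_min = 9.251e-21 kg·m/s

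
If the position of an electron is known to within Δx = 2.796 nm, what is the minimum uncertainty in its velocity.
20.702 km/s

Using the Heisenberg uncertainty principle and Δp = mΔv:
ΔxΔp ≥ ℏ/2
Δx(mΔv) ≥ ℏ/2

The minimum uncertainty in velocity is:
Δv_min = ℏ/(2mΔx)
Δv_min = (1.055e-34 J·s) / (2 × 9.109e-31 kg × 2.796e-09 m)
Δv_min = 2.070e+04 m/s = 20.702 km/s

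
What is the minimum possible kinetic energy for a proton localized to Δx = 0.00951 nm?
57.358 meV

Localizing a particle requires giving it sufficient momentum uncertainty:

1. From uncertainty principle: Δp ≥ ℏ/(2Δx)
   Δp_min = (1.055e-34 J·s) / (2 × 9.510e-12 m)
   Δp_min = 5.545e-24 kg·m/s

2. This momentum uncertainty corresponds to kinetic energy:
   KE ≈ (Δp)²/(2m) = (5.545e-24)²/(2 × 1.673e-27 kg)
   KE = 9.190e-21 J = 57.358 meV

Tighter localization requires more energy.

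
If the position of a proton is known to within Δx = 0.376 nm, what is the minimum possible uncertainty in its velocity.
83.842 m/s

Using the Heisenberg uncertainty principle and Δp = mΔv:
ΔxΔp ≥ ℏ/2
Δx(mΔv) ≥ ℏ/2

The minimum uncertainty in velocity is:
Δv_min = ℏ/(2mΔx)
Δv_min = (1.055e-34 J·s) / (2 × 1.673e-27 kg × 3.760e-10 m)
Δv_min = 8.384e+01 m/s = 83.842 m/s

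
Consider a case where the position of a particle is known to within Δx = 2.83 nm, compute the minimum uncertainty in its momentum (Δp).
1.863 × 10^-26 kg·m/s

Using the Heisenberg uncertainty principle:
ΔxΔp ≥ ℏ/2

The minimum uncertainty in momentum is:
Δp_min = ℏ/(2Δx)
Δp_min = (1.055e-34 J·s) / (2 × 2.830e-09 m)
Δp_min = 1.863e-26 kg·m/s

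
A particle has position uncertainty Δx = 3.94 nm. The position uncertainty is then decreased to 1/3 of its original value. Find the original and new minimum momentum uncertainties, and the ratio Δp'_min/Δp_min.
Original Δp_min = 1.338 × 10^-26 kg·m/s; new Δp'_min = 4.015 × 10^-26 kg·m/s; ratio Δp'_min/Δp_min = 3.

From the uncertainty principle ΔxΔp ≥ ℏ/2, the minimum momentum uncertainty is Δp_min = ℏ/(2Δx).

Original (Δx = 3.94 nm = 3.940e-09 m):
Δp_min = (1.055e-34 J·s)/(2 × 3.940e-09 m) = 1.338e-26 kg·m/s

When Δx → (1/3)Δx:
Δp'_min = ℏ/(2 × (1/3)Δx) = 3 × ℏ/(2Δx) = 3 × Δp_min
Δp'_min = 3 × 1.338e-26 kg·m/s = 4.015e-26 kg·m/s

Since Δp_min ∝ 1/Δx, when Δx is decreased to 1/3 of its original value, Δp_min increases to 3 times its original value.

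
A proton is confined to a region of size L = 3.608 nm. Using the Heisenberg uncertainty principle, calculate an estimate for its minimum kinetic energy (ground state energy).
398.493 neV

Using the uncertainty principle to estimate ground state energy:

1. The position uncertainty is approximately the confinement size:
   Δx ≈ L = 3.608e-09 m

2. From ΔxΔp ≥ ℏ/2, the minimum momentum uncertainty is:
   Δp ≈ ℏ/(2L) = 1.461e-26 kg·m/s

3. The kinetic energy is approximately:
   KE ≈ (Δp)²/(2m) = (1.461e-26)²/(2 × 1.673e-27 kg)
   KE ≈ 6.385e-26 J = 398.493 neV

This is an order-of-magnitude estimate of the ground state energy.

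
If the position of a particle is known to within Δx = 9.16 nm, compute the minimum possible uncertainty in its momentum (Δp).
5.756 × 10^-27 kg·m/s

Using the Heisenberg uncertainty principle:
ΔxΔp ≥ ℏ/2

The minimum uncertainty in momentum is:
Δp_min = ℏ/(2Δx)
Δp_min = (1.055e-34 J·s) / (2 × 9.160e-09 m)
Δp_min = 5.756e-27 kg·m/s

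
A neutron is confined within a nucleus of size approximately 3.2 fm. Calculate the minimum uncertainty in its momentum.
1.648 × 10^-20 kg·m/s

Using the Heisenberg uncertainty principle:
ΔxΔp ≥ ℏ/2

With Δx ≈ L = 3.200e-15 m (the confinement size):
Δp_min = ℏ/(2Δx)
Δp_min = (1.055e-34 J·s) / (2 × 3.200e-15 m)
Δp_min = 1.648e-20 kg·m/s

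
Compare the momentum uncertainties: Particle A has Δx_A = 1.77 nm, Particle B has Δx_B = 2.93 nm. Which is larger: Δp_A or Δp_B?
Particle A has the larger minimum momentum uncertainty, by a factor of 1.66.

For each particle, the minimum momentum uncertainty is Δp_min = ℏ/(2Δx):

Particle A: Δp_A = ℏ/(2×1.770e-09 m) = 2.979e-26 kg·m/s
Particle B: Δp_B = ℏ/(2×2.930e-09 m) = 1.800e-26 kg·m/s

Ratio: Δp_A/Δp_B = 1.66

Since Δp_min ∝ 1/Δx, the particle with smaller position uncertainty (A) has larger momentum uncertainty.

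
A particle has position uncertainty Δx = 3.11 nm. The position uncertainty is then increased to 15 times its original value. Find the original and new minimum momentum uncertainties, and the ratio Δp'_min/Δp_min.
Original Δp_min = 1.695 × 10^-26 kg·m/s; new Δp'_min = 1.130 × 10^-27 kg·m/s; ratio Δp'_min/Δp_min = 1/15.

From the uncertainty principle ΔxΔp ≥ ℏ/2, the minimum momentum uncertainty is Δp_min = ℏ/(2Δx).

Original (Δx = 3.11 nm = 3.110e-09 m):
Δp_min = (1.055e-34 J·s)/(2 × 3.110e-09 m) = 1.695e-26 kg·m/s

When Δx → 15Δx:
Δp'_min = ℏ/(2 × 15Δx) = (1/15) × ℏ/(2Δx) = (1/15) × Δp_min
Δp'_min = 1/15 × 1.695e-26 kg·m/s = 1.130e-27 kg·m/s

Since Δp_min ∝ 1/Δx, when Δx is increased to 15 times its original value, Δp_min decreases to 1/15 of its original value.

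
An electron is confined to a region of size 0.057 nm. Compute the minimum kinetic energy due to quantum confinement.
2.932 eV

Using the uncertainty principle:

1. Position uncertainty: Δx ≈ 5.700e-11 m
2. Minimum momentum uncertainty: Δp = ℏ/(2Δx) = 9.251e-25 kg·m/s
3. Minimum kinetic energy:
   KE = (Δp)²/(2m) = (9.251e-25)²/(2 × 9.109e-31 kg)
   KE = 4.697e-19 J = 2.932 eV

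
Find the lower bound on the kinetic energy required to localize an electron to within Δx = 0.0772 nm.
1.598 eV

Localizing a particle requires giving it sufficient momentum uncertainty:

1. From uncertainty principle: Δp ≥ ℏ/(2Δx)
   Δp_min = (1.055e-34 J·s) / (2 × 7.720e-11 m)
   Δp_min = 6.830e-25 kg·m/s

2. This momentum uncertainty corresponds to kinetic energy:
   KE ≈ (Δp)²/(2m) = (6.830e-25)²/(2 × 9.109e-31 kg)
   KE = 2.561e-19 J = 1.598 eV

Tighter localization requires more energy.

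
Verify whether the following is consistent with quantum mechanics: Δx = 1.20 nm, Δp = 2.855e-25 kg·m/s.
Yes, it satisfies the uncertainty principle.

Calculate the product ΔxΔp:
ΔxΔp = (1.200e-09 m) × (2.855e-25 kg·m/s)
ΔxΔp = 3.426e-34 J·s

Compare to the minimum allowed value ℏ/2:
ℏ/2 = 5.273e-35 J·s

Since ΔxΔp = 3.426e-34 J·s ≥ 5.273e-35 J·s = ℏ/2,
the measurement satisfies the uncertainty principle.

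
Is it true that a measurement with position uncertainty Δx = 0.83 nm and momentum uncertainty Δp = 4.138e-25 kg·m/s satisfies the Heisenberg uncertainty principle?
Yes, it satisfies the uncertainty principle.

Calculate the product ΔxΔp:
ΔxΔp = (8.300e-10 m) × (4.138e-25 kg·m/s)
ΔxΔp = 3.435e-34 J·s

Compare to the minimum allowed value ℏ/2:
ℏ/2 = 5.273e-35 J·s

Since ΔxΔp = 3.435e-34 J·s ≥ 5.273e-35 J·s = ℏ/2,
the measurement satisfies the uncertainty principle.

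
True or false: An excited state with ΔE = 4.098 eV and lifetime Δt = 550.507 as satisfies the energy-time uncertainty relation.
Yes, it satisfies the uncertainty relation.

Calculate the product ΔEΔt:
ΔE = 4.098 eV = 6.566e-19 J
ΔEΔt = (6.566e-19 J) × (5.505e-16 s)
ΔEΔt = 3.614e-34 J·s

Compare to the minimum allowed value ℏ/2:
ℏ/2 = 5.273e-35 J·s

Since ΔEΔt = 3.614e-34 J·s ≥ 5.273e-35 J·s = ℏ/2,
this satisfies the uncertainty relation.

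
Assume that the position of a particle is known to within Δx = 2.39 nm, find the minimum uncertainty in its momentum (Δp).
2.206 × 10^-26 kg·m/s

Using the Heisenberg uncertainty principle:
ΔxΔp ≥ ℏ/2

The minimum uncertainty in momentum is:
Δp_min = ℏ/(2Δx)
Δp_min = (1.055e-34 J·s) / (2 × 2.390e-09 m)
Δp_min = 2.206e-26 kg·m/s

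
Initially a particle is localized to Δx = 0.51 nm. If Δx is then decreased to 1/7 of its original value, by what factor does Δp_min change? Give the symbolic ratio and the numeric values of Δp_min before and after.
Original Δp_min = 1.034 × 10^-25 kg·m/s; new Δp'_min = 7.237 × 10^-25 kg·m/s; ratio Δp'_min/Δp_min = 7.

From the uncertainty principle ΔxΔp ≥ ℏ/2, the minimum momentum uncertainty is Δp_min = ℏ/(2Δx).

Original (Δx = 0.51 nm = 5.100e-10 m):
Δp_min = (1.055e-34 J·s)/(2 × 5.100e-10 m) = 1.034e-25 kg·m/s

When Δx → (1/7)Δx:
Δp'_min = ℏ/(2 × (1/7)Δx) = 7 × ℏ/(2Δx) = 7 × Δp_min
Δp'_min = 7 × 1.034e-25 kg·m/s = 7.237e-25 kg·m/s

Since Δp_min ∝ 1/Δx, when Δx is decreased to 1/7 of its original value, Δp_min increases to 7 times its original value.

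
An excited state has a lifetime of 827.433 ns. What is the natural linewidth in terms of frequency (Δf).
96.174 kHz

Using the energy-time uncertainty principle and E = hf:
ΔEΔt ≥ ℏ/2
hΔf·Δt ≥ ℏ/2

The minimum frequency uncertainty is:
Δf = ℏ/(2hτ) = 1/(4πτ)
Δf = 1/(4π × 8.274e-07 s)
Δf = 9.617e+04 Hz = 96.174 kHz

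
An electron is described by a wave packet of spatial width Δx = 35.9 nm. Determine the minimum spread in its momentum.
1.469 × 10^-27 kg·m/s

For a wave packet, the spatial width Δx and momentum spread Δp are related by the uncertainty principle:
ΔxΔp ≥ ℏ/2

The minimum momentum spread is:
Δp_min = ℏ/(2Δx)
Δp_min = (1.055e-34 J·s) / (2 × 3.590e-08 m)
Δp_min = 1.469e-27 kg·m/s

A wave packet cannot have both a well-defined position and well-defined momentum.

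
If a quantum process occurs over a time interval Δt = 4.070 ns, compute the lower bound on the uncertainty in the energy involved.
80.861 neV

Using the energy-time uncertainty principle:
ΔEΔt ≥ ℏ/2

The minimum uncertainty in energy is:
ΔE_min = ℏ/(2Δt)
ΔE_min = (1.055e-34 J·s) / (2 × 4.070e-09 s)
ΔE_min = 1.296e-26 J = 80.861 neV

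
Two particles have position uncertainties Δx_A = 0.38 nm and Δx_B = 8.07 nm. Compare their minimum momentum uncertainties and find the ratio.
Particle A has the larger minimum momentum uncertainty, by a factor of 21.24.

For each particle, the minimum momentum uncertainty is Δp_min = ℏ/(2Δx):

Particle A: Δp_A = ℏ/(2×3.800e-10 m) = 1.388e-25 kg·m/s
Particle B: Δp_B = ℏ/(2×8.070e-09 m) = 6.534e-27 kg·m/s

Ratio: Δp_A/Δp_B = 21.24

Since Δp_min ∝ 1/Δx, the particle with smaller position uncertainty (A) has larger momentum uncertainty.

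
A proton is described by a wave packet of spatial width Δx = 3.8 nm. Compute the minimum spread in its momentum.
1.388 × 10^-26 kg·m/s

For a wave packet, the spatial width Δx and momentum spread Δp are related by the uncertainty principle:
ΔxΔp ≥ ℏ/2

The minimum momentum spread is:
Δp_min = ℏ/(2Δx)
Δp_min = (1.055e-34 J·s) / (2 × 3.800e-09 m)
Δp_min = 1.388e-26 kg·m/s

A wave packet cannot have both a well-defined position and well-defined momentum.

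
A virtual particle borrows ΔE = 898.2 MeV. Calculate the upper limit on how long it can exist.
3.664 × 10^-25 s

Using the energy-time uncertainty principle:
ΔEΔt ≥ ℏ/2

For a virtual particle borrowing energy ΔE, the maximum lifetime is:
Δt_max = ℏ/(2ΔE)

Converting energy:
ΔE = 898.2 MeV = 1.439e-10 J

Δt_max = (1.055e-34 J·s) / (2 × 1.439e-10 J)
Δt_max = 3.664e-25 s = 3.664 × 10^-25 s

Virtual particles with higher borrowed energy exist for shorter times.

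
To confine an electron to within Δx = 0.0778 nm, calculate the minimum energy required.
1.574 eV

Localizing a particle requires giving it sufficient momentum uncertainty:

1. From uncertainty principle: Δp ≥ ℏ/(2Δx)
   Δp_min = (1.055e-34 J·s) / (2 × 7.780e-11 m)
   Δp_min = 6.777e-25 kg·m/s

2. This momentum uncertainty corresponds to kinetic energy:
   KE ≈ (Δp)²/(2m) = (6.777e-25)²/(2 × 9.109e-31 kg)
   KE = 2.521e-19 J = 1.574 eV

Tighter localization requires more energy.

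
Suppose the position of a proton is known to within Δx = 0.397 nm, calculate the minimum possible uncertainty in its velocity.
79.407 m/s

Using the Heisenberg uncertainty principle and Δp = mΔv:
ΔxΔp ≥ ℏ/2
Δx(mΔv) ≥ ℏ/2

The minimum uncertainty in velocity is:
Δv_min = ℏ/(2mΔx)
Δv_min = (1.055e-34 J·s) / (2 × 1.673e-27 kg × 3.970e-10 m)
Δv_min = 7.941e+01 m/s = 79.407 m/s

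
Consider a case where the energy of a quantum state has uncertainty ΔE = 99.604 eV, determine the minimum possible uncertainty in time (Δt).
3.304 as

Using the energy-time uncertainty principle:
ΔEΔt ≥ ℏ/2

The minimum uncertainty in time is:
Δt_min = ℏ/(2ΔE)
Δt_min = (1.055e-34 J·s) / (2 × 1.596e-17 J)
Δt_min = 3.304e-18 s = 3.304 as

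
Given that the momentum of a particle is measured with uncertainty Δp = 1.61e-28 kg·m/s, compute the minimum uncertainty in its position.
327.507 nm

Using the Heisenberg uncertainty principle:
ΔxΔp ≥ ℏ/2

The minimum uncertainty in position is:
Δx_min = ℏ/(2Δp)
Δx_min = (1.055e-34 J·s) / (2 × 1.610e-28 kg·m/s)
Δx_min = 3.275e-07 m = 327.507 nm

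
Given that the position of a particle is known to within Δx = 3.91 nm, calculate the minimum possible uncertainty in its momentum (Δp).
1.349 × 10^-26 kg·m/s

Using the Heisenberg uncertainty principle:
ΔxΔp ≥ ℏ/2

The minimum uncertainty in momentum is:
Δp_min = ℏ/(2Δx)
Δp_min = (1.055e-34 J·s) / (2 × 3.910e-09 m)
Δp_min = 1.349e-26 kg·m/s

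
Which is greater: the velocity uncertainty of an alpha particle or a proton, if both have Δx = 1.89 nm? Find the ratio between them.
The proton has the larger minimum velocity uncertainty, by a ratio of 4.0.

For both particles, Δp_min = ℏ/(2Δx) = 2.790e-26 kg·m/s (same for both).

The velocity uncertainty is Δv = Δp/m:
- alpha particle: Δv = 2.790e-26 / 6.645e-27 = 4.199e+00 m/s = 4.199 m/s
- proton: Δv = 2.790e-26 / 1.673e-27 = 1.668e+01 m/s = 16.680 m/s

Ratio: 1.668e+01 / 4.199e+00 = 4.0

The lighter particle has larger velocity uncertainty because Δv ∝ 1/m.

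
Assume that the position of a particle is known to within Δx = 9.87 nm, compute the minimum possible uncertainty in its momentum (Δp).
5.342 × 10^-27 kg·m/s

Using the Heisenberg uncertainty principle:
ΔxΔp ≥ ℏ/2

The minimum uncertainty in momentum is:
Δp_min = ℏ/(2Δx)
Δp_min = (1.055e-34 J·s) / (2 × 9.870e-09 m)
Δp_min = 5.342e-27 kg·m/s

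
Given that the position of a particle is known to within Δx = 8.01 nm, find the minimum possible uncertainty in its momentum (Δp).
6.583 × 10^-27 kg·m/s

Using the Heisenberg uncertainty principle:
ΔxΔp ≥ ℏ/2

The minimum uncertainty in momentum is:
Δp_min = ℏ/(2Δx)
Δp_min = (1.055e-34 J·s) / (2 × 8.010e-09 m)
Δp_min = 6.583e-27 kg·m/s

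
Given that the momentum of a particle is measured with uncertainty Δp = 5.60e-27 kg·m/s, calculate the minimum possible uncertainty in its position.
9.416 nm

Using the Heisenberg uncertainty principle:
ΔxΔp ≥ ℏ/2

The minimum uncertainty in position is:
Δx_min = ℏ/(2Δp)
Δx_min = (1.055e-34 J·s) / (2 × 5.600e-27 kg·m/s)
Δx_min = 9.416e-09 m = 9.416 nm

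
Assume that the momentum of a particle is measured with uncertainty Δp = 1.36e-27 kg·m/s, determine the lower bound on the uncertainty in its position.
38.771 nm

Using the Heisenberg uncertainty principle:
ΔxΔp ≥ ℏ/2

The minimum uncertainty in position is:
Δx_min = ℏ/(2Δp)
Δx_min = (1.055e-34 J·s) / (2 × 1.360e-27 kg·m/s)
Δx_min = 3.877e-08 m = 38.771 nm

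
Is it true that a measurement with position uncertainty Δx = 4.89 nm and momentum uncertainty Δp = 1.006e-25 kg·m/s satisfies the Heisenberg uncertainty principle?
Yes, it satisfies the uncertainty principle.

Calculate the product ΔxΔp:
ΔxΔp = (4.890e-09 m) × (1.006e-25 kg·m/s)
ΔxΔp = 4.919e-34 J·s

Compare to the minimum allowed value ℏ/2:
ℏ/2 = 5.273e-35 J·s

Since ΔxΔp = 4.919e-34 J·s ≥ 5.273e-35 J·s = ℏ/2,
the measurement satisfies the uncertainty principle.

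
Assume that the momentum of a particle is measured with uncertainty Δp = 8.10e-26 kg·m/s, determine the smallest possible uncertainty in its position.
650.970 pm

Using the Heisenberg uncertainty principle:
ΔxΔp ≥ ℏ/2

The minimum uncertainty in position is:
Δx_min = ℏ/(2Δp)
Δx_min = (1.055e-34 J·s) / (2 × 8.100e-26 kg·m/s)
Δx_min = 6.510e-10 m = 650.970 pm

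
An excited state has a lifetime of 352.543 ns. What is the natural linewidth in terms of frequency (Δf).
225.724 kHz

Using the energy-time uncertainty principle and E = hf:
ΔEΔt ≥ ℏ/2
hΔf·Δt ≥ ℏ/2

The minimum frequency uncertainty is:
Δf = ℏ/(2hτ) = 1/(4πτ)
Δf = 1/(4π × 3.525e-07 s)
Δf = 2.257e+05 Hz = 225.724 kHz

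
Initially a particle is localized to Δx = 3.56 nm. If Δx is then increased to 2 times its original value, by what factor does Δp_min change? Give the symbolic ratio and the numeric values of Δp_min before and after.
Original Δp_min = 1.481 × 10^-26 kg·m/s; new Δp'_min = 7.406 × 10^-27 kg·m/s; ratio Δp'_min/Δp_min = 1/2.

From the uncertainty principle ΔxΔp ≥ ℏ/2, the minimum momentum uncertainty is Δp_min = ℏ/(2Δx).

Original (Δx = 3.56 nm = 3.560e-09 m):
Δp_min = (1.055e-34 J·s)/(2 × 3.560e-09 m) = 1.481e-26 kg·m/s

When Δx → 2Δx:
Δp'_min = ℏ/(2 × 2Δx) = (1/2) × ℏ/(2Δx) = (1/2) × Δp_min
Δp'_min = 1/2 × 1.481e-26 kg·m/s = 7.406e-27 kg·m/s

Since Δp_min ∝ 1/Δx, when Δx is increased to 2 times its original value, Δp_min decreases to 1/2 of its original value.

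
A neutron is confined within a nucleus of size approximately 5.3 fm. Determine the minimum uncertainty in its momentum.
9.949 × 10^-21 kg·m/s

Using the Heisenberg uncertainty principle:
ΔxΔp ≥ ℏ/2

With Δx ≈ L = 5.300e-15 m (the confinement size):
Δp_min = ℏ/(2Δx)
Δp_min = (1.055e-34 J·s) / (2 × 5.300e-15 m)
Δp_min = 9.949e-21 kg·m/s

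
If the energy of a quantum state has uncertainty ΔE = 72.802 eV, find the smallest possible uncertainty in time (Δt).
4.521 as

Using the energy-time uncertainty principle:
ΔEΔt ≥ ℏ/2

The minimum uncertainty in time is:
Δt_min = ℏ/(2ΔE)
Δt_min = (1.055e-34 J·s) / (2 × 1.166e-17 J)
Δt_min = 4.521e-18 s = 4.521 as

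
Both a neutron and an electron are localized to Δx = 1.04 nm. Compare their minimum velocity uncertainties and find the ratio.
The electron has the larger minimum velocity uncertainty, by a ratio of 1838.7.

For both particles, Δp_min = ℏ/(2Δx) = 5.070e-26 kg·m/s (same for both).

The velocity uncertainty is Δv = Δp/m:
- neutron: Δv = 5.070e-26 / 1.675e-27 = 3.027e+01 m/s = 30.270 m/s
- electron: Δv = 5.070e-26 / 9.109e-31 = 5.566e+04 m/s = 55.658 km/s

Ratio: 5.566e+04 / 3.027e+01 = 1838.7

The lighter particle has larger velocity uncertainty because Δv ∝ 1/m.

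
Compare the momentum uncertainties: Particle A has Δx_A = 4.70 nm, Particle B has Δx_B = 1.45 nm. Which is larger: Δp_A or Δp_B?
Particle B has the larger minimum momentum uncertainty, by a factor of 3.24.

For each particle, the minimum momentum uncertainty is Δp_min = ℏ/(2Δx):

Particle A: Δp_A = ℏ/(2×4.700e-09 m) = 1.122e-26 kg·m/s
Particle B: Δp_B = ℏ/(2×1.450e-09 m) = 3.636e-26 kg·m/s

Ratio: Δp_B/Δp_A = 3.24

Since Δp_min ∝ 1/Δx, the particle with smaller position uncertainty (B) has larger momentum uncertainty.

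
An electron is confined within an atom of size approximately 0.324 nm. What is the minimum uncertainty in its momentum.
1.627 × 10^-25 kg·m/s

Using the Heisenberg uncertainty principle:
ΔxΔp ≥ ℏ/2

With Δx ≈ L = 3.240e-10 m (the confinement size):
Δp_min = ℏ/(2Δx)
Δp_min = (1.055e-34 J·s) / (2 × 3.240e-10 m)
Δp_min = 1.627e-25 kg·m/s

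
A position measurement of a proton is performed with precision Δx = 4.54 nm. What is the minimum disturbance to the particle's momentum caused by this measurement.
1.161 × 10^-26 kg·m/s

The uncertainty principle implies that measuring position disturbs momentum:
ΔxΔp ≥ ℏ/2

When we measure position with precision Δx, we necessarily introduce a momentum uncertainty:
Δp ≥ ℏ/(2Δx)
Δp_min = (1.055e-34 J·s) / (2 × 4.540e-09 m)
Δp_min = 1.161e-26 kg·m/s

The more precisely we measure position, the greater the momentum disturbance.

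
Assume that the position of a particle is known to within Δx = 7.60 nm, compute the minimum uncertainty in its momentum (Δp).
6.938 × 10^-27 kg·m/s

Using the Heisenberg uncertainty principle:
ΔxΔp ≥ ℏ/2

The minimum uncertainty in momentum is:
Δp_min = ℏ/(2Δx)
Δp_min = (1.055e-34 J·s) / (2 × 7.600e-09 m)
Δp_min = 6.938e-27 kg·m/s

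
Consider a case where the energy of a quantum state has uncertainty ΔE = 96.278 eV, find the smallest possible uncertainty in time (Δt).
3.418 as

Using the energy-time uncertainty principle:
ΔEΔt ≥ ℏ/2

The minimum uncertainty in time is:
Δt_min = ℏ/(2ΔE)
Δt_min = (1.055e-34 J·s) / (2 × 1.543e-17 J)
Δt_min = 3.418e-18 s = 3.418 as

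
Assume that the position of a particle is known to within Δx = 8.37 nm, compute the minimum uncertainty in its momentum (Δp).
6.300 × 10^-27 kg·m/s

Using the Heisenberg uncertainty principle:
ΔxΔp ≥ ℏ/2

The minimum uncertainty in momentum is:
Δp_min = ℏ/(2Δx)
Δp_min = (1.055e-34 J·s) / (2 × 8.370e-09 m)
Δp_min = 6.300e-27 kg·m/s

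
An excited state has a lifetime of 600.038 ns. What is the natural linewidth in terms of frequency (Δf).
132.621 kHz

Using the energy-time uncertainty principle and E = hf:
ΔEΔt ≥ ℏ/2
hΔf·Δt ≥ ℏ/2

The minimum frequency uncertainty is:
Δf = ℏ/(2hτ) = 1/(4πτ)
Δf = 1/(4π × 6.000e-07 s)
Δf = 1.326e+05 Hz = 132.621 kHz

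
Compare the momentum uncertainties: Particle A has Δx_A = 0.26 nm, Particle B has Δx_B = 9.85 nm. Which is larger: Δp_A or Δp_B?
Particle A has the larger minimum momentum uncertainty, by a factor of 37.88.

For each particle, the minimum momentum uncertainty is Δp_min = ℏ/(2Δx):

Particle A: Δp_A = ℏ/(2×2.600e-10 m) = 2.028e-25 kg·m/s
Particle B: Δp_B = ℏ/(2×9.850e-09 m) = 5.353e-27 kg·m/s

Ratio: Δp_A/Δp_B = 37.88

Since Δp_min ∝ 1/Δx, the particle with smaller position uncertainty (A) has larger momentum uncertainty.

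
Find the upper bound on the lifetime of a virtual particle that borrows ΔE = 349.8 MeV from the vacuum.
9.408 × 10^-25 s

Using the energy-time uncertainty principle:
ΔEΔt ≥ ℏ/2

For a virtual particle borrowing energy ΔE, the maximum lifetime is:
Δt_max = ℏ/(2ΔE)

Converting energy:
ΔE = 349.8 MeV = 5.604e-11 J

Δt_max = (1.055e-34 J·s) / (2 × 5.604e-11 J)
Δt_max = 9.408e-25 s = 9.408 × 10^-25 s

Virtual particles with higher borrowed energy exist for shorter times.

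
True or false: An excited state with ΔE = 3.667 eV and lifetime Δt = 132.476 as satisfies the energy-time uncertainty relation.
Yes, it satisfies the uncertainty relation.

Calculate the product ΔEΔt:
ΔE = 3.667 eV = 5.875e-19 J
ΔEΔt = (5.875e-19 J) × (1.325e-16 s)
ΔEΔt = 7.783e-35 J·s

Compare to the minimum allowed value ℏ/2:
ℏ/2 = 5.273e-35 J·s

Since ΔEΔt = 7.783e-35 J·s ≥ 5.273e-35 J·s = ℏ/2,
this satisfies the uncertainty relation.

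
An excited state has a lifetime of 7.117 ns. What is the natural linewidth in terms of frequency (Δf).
11.181 MHz

Using the energy-time uncertainty principle and E = hf:
ΔEΔt ≥ ℏ/2
hΔf·Δt ≥ ℏ/2

The minimum frequency uncertainty is:
Δf = ℏ/(2hτ) = 1/(4πτ)
Δf = 1/(4π × 7.117e-09 s)
Δf = 1.118e+07 Hz = 11.181 MHz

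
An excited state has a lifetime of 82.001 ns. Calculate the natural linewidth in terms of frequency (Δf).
970.445 kHz

Using the energy-time uncertainty principle and E = hf:
ΔEΔt ≥ ℏ/2
hΔf·Δt ≥ ℏ/2

The minimum frequency uncertainty is:
Δf = ℏ/(2hτ) = 1/(4πτ)
Δf = 1/(4π × 8.200e-08 s)
Δf = 9.704e+05 Hz = 970.445 kHz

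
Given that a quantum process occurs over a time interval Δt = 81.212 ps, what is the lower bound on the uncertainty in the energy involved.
4.052 μeV

Using the energy-time uncertainty principle:
ΔEΔt ≥ ℏ/2

The minimum uncertainty in energy is:
ΔE_min = ℏ/(2Δt)
ΔE_min = (1.055e-34 J·s) / (2 × 8.121e-11 s)
ΔE_min = 6.493e-25 J = 4.052 μeV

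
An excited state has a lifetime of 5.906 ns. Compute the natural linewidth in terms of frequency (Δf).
13.474 MHz

Using the energy-time uncertainty principle and E = hf:
ΔEΔt ≥ ℏ/2
hΔf·Δt ≥ ℏ/2

The minimum frequency uncertainty is:
Δf = ℏ/(2hτ) = 1/(4πτ)
Δf = 1/(4π × 5.906e-09 s)
Δf = 1.347e+07 Hz = 13.474 MHz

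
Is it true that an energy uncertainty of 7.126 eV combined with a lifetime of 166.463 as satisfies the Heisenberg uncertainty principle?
Yes, it satisfies the uncertainty relation.

Calculate the product ΔEΔt:
ΔE = 7.126 eV = 1.142e-18 J
ΔEΔt = (1.142e-18 J) × (1.665e-16 s)
ΔEΔt = 1.901e-34 J·s

Compare to the minimum allowed value ℏ/2:
ℏ/2 = 5.273e-35 J·s

Since ΔEΔt = 1.901e-34 J·s ≥ 5.273e-35 J·s = ℏ/2,
this satisfies the uncertainty relation.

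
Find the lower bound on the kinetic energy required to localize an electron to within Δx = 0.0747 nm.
1.707 eV

Localizing a particle requires giving it sufficient momentum uncertainty:

1. From uncertainty principle: Δp ≥ ℏ/(2Δx)
   Δp_min = (1.055e-34 J·s) / (2 × 7.470e-11 m)
   Δp_min = 7.059e-25 kg·m/s

2. This momentum uncertainty corresponds to kinetic energy:
   KE ≈ (Δp)²/(2m) = (7.059e-25)²/(2 × 9.109e-31 kg)
   KE = 2.735e-19 J = 1.707 eV

Tighter localization requires more energy.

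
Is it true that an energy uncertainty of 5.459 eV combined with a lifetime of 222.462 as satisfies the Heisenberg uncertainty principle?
Yes, it satisfies the uncertainty relation.

Calculate the product ΔEΔt:
ΔE = 5.459 eV = 8.746e-19 J
ΔEΔt = (8.746e-19 J) × (2.225e-16 s)
ΔEΔt = 1.946e-34 J·s

Compare to the minimum allowed value ℏ/2:
ℏ/2 = 5.273e-35 J·s

Since ΔEΔt = 1.946e-34 J·s ≥ 5.273e-35 J·s = ℏ/2,
this satisfies the uncertainty relation.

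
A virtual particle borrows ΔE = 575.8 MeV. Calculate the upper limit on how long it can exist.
5.716 × 10^-25 s

Using the energy-time uncertainty principle:
ΔEΔt ≥ ℏ/2

For a virtual particle borrowing energy ΔE, the maximum lifetime is:
Δt_max = ℏ/(2ΔE)

Converting energy:
ΔE = 575.8 MeV = 9.225e-11 J

Δt_max = (1.055e-34 J·s) / (2 × 9.225e-11 J)
Δt_max = 5.716e-25 s = 5.716 × 10^-25 s

Virtual particles with higher borrowed energy exist for shorter times.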